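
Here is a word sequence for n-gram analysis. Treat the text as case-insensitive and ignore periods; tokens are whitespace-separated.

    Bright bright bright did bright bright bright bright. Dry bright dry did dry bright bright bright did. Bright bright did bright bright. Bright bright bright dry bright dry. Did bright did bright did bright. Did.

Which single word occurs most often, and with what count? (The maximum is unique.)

Unigram frequencies (highest first):
  bright: 22
  did: 8
  dry: 5

"bright", 22 times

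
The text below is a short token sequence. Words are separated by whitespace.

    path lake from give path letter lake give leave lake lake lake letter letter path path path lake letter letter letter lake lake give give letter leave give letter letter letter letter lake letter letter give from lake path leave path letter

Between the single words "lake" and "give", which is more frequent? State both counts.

"lake" (10 vs 6)

"lake": 10 occurrences
"give": 6 occurrences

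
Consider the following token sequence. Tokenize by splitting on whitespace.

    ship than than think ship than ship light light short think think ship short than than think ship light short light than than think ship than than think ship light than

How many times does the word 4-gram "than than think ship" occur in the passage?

Scanning the 28 overlapping 4-gram windows for "than than think ship":
  position 2–5: than than think ship
  position 15–18: than than think ship
  position 22–25: than than think ship
  position 26–29: than than think ship

4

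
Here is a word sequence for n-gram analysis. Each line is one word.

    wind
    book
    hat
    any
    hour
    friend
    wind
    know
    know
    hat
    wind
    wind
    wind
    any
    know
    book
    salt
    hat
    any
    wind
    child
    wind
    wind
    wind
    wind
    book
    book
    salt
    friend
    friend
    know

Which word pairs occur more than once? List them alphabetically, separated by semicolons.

Bigram counts meeting the condition (more than once):
  book salt: 2
  hat any: 2
  wind book: 2
  wind wind: 5

book salt; hat any; wind book; wind wind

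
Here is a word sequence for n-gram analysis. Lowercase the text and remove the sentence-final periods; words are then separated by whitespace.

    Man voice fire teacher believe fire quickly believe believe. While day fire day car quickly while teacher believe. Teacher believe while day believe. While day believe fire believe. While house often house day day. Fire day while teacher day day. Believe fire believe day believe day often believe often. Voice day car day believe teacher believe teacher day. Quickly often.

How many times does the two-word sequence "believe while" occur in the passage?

4

Scanning the 59 overlapping bigram windows for "believe while":
  position 9–10: believe while
  position 20–21: believe while
  position 23–24: believe while
  position 28–29: believe while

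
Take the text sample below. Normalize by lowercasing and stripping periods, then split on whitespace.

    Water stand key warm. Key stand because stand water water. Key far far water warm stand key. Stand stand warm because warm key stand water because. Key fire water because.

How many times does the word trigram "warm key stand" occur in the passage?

2

Scanning the 28 overlapping trigram windows for "warm key stand":
  position 4–6: warm key stand
  position 22–24: warm key stand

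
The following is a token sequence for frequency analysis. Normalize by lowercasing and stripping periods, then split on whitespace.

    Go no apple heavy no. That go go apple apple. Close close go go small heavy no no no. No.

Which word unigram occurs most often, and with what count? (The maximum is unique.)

"no", 6 times

Unigram frequencies (highest first):
  no: 6
  go: 5
  apple: 3
  heavy: 2
  close: 2
  that: 1
  … (1 more, each ≤ 1)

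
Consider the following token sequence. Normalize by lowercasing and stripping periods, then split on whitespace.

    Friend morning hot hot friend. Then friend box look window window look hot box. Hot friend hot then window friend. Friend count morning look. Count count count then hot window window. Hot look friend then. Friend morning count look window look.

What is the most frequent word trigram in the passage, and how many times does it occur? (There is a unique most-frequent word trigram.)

"friend then friend", 2 times

Trigram frequencies (highest first):
  friend then friend: 2
  friend morning hot: 1
  morning hot hot: 1
  hot hot friend: 1
  hot friend then: 1
  then friend box: 1
  … (32 more, each ≤ 1)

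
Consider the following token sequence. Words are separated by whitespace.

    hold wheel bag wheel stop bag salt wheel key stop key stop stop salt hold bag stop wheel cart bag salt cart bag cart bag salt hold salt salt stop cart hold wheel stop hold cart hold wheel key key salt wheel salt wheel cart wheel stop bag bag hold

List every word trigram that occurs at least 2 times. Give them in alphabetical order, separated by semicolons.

Trigram counts meeting the condition (at least 2 times):
  cart bag salt: 2
  cart hold wheel: 2
  wheel stop bag: 2

cart bag salt; cart hold wheel; wheel stop bag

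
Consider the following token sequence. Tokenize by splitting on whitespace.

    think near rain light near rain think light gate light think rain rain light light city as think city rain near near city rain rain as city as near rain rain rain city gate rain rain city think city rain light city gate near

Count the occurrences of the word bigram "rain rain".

5

Scanning the 43 overlapping bigram windows for "rain rain":
  position 12–13: rain rain
  position 24–25: rain rain
  position 30–31: rain rain
  position 31–32: rain rain
  position 35–36: rain rain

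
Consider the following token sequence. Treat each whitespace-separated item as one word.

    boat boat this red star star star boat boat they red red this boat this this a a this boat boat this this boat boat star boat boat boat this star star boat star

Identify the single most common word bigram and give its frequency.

Bigram frequencies (highest first):
  boat boat: 6
  boat this: 4
  star star: 3
  star boat: 3
  this boat: 3
  this this: 2
  … (11 more, each ≤ 2)

"boat boat", 6 times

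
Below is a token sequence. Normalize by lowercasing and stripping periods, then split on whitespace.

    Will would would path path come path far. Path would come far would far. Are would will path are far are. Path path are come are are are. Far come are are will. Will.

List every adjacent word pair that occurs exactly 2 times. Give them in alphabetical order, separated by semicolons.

Bigram counts meeting the condition (exactly 2 times):
  are far: 2
  come are: 2
  far are: 2
  path are: 2
  path path: 2

are far; come are; far are; path are; path path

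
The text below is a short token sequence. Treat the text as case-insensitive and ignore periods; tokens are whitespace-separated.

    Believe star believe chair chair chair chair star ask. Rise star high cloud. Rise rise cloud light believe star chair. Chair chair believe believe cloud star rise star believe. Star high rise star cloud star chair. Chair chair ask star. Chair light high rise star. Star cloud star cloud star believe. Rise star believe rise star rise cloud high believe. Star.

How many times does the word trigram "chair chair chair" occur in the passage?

Scanning the 59 overlapping trigram windows for "chair chair chair":
  position 4–6: chair chair chair
  position 5–7: chair chair chair
  position 20–22: chair chair chair
  position 36–38: chair chair chair

4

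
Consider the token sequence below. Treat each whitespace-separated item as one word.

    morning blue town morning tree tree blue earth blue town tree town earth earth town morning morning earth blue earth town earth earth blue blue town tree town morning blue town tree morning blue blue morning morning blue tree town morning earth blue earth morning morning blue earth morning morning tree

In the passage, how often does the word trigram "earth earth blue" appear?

1

Scanning the 49 overlapping trigram windows for "earth earth blue":
  position 22–24: earth earth blue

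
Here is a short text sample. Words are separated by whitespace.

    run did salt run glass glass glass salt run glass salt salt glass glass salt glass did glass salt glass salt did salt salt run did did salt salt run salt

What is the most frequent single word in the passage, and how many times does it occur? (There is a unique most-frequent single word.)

"salt", 12 times

Unigram frequencies (highest first):
  salt: 12
  glass: 9
  run: 5
  did: 5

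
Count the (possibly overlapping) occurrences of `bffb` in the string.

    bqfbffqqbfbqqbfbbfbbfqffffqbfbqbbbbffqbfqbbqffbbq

0

Sliding a length-4 window over the 49 characters (46 positions):
  (no match at any position)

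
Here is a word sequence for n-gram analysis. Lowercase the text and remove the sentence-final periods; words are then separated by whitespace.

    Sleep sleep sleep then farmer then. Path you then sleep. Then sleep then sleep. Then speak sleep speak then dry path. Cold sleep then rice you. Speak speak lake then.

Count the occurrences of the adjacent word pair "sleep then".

Scanning the 29 overlapping bigram windows for "sleep then":
  position 3–4: sleep then
  position 10–11: sleep then
  position 12–13: sleep then
  position 14–15: sleep then
  position 23–24: sleep then

5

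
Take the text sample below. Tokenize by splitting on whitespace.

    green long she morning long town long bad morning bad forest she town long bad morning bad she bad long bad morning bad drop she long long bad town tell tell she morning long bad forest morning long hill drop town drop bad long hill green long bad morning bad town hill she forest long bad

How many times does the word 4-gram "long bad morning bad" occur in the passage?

4

Scanning the 53 overlapping 4-gram windows for "long bad morning bad":
  position 7–10: long bad morning bad
  position 14–17: long bad morning bad
  position 20–23: long bad morning bad
  position 47–50: long bad morning bad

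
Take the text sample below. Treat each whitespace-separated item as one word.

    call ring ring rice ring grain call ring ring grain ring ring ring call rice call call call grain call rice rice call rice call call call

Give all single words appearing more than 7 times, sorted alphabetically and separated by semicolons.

call; ring

Unigram counts meeting the condition (more than 7 times):
  call: 11
  ring: 8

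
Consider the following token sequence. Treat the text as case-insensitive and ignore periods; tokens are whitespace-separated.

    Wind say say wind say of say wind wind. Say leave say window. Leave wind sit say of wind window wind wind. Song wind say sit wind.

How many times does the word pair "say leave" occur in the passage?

Scanning the 26 overlapping bigram windows for "say leave":
  position 10–11: say leave

1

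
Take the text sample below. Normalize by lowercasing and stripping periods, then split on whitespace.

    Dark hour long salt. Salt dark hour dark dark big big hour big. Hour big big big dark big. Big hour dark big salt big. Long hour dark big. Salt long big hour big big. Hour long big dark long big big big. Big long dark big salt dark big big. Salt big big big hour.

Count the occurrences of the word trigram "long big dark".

1

Scanning the 54 overlapping trigram windows for "long big dark":
  position 37–39: long big dark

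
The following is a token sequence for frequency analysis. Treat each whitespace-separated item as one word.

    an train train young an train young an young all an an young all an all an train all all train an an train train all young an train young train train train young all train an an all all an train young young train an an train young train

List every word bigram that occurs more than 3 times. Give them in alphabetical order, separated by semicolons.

all an; an an; an train; train train; train young

Bigram counts meeting the condition (more than 3 times):
  all an: 4
  an an: 4
  an train: 7
  train train: 4
  train young: 6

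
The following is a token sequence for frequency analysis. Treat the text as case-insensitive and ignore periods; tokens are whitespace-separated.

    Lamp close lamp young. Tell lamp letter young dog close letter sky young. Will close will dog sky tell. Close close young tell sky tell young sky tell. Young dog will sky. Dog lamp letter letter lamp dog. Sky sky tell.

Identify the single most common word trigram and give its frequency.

"sky tell young", 2 times

Trigram frequencies (highest first):
  sky tell young: 2
  lamp close lamp: 1
  close lamp young: 1
  lamp young tell: 1
  young tell lamp: 1
  tell lamp letter: 1
  … (32 more, each ≤ 1)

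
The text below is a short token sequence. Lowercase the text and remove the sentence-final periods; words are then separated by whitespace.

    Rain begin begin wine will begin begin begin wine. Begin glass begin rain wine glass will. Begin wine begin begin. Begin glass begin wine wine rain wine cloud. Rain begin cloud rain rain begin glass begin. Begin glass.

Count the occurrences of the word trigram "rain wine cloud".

1

Scanning the 36 overlapping trigram windows for "rain wine cloud":
  position 26–28: rain wine cloud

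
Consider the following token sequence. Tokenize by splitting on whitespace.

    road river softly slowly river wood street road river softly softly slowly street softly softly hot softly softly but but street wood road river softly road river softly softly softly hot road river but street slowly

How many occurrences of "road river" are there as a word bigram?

Scanning the 35 overlapping bigram windows for "road river":
  position 1–2: road river
  position 8–9: road river
  position 23–24: road river
  position 26–27: road river
  position 32–33: road river

5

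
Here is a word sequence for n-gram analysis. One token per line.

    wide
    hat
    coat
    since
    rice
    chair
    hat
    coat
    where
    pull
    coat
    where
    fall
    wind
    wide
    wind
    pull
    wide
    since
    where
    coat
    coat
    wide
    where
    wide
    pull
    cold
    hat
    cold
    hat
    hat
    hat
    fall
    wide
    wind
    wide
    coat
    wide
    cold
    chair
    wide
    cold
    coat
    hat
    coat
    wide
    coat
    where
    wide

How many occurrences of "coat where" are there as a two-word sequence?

Scanning the 48 overlapping bigram windows for "coat where":
  position 8–9: coat where
  position 11–12: coat where
  position 47–48: coat where

3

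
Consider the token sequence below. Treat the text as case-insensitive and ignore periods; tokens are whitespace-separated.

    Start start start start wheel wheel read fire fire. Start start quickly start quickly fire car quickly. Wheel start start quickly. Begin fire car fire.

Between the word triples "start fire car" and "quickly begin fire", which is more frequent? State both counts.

"start fire car": 0 occurrences
"quickly begin fire": 1 occurrence

"quickly begin fire" (1 vs 0)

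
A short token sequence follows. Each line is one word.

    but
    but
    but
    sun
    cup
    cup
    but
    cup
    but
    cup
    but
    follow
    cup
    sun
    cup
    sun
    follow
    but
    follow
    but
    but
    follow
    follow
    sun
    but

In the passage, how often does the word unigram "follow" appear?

Scanning the 25 tokens for "follow":
  position 12: follow
  position 17: follow
  position 19: follow
  position 22: follow
  position 23: follow

5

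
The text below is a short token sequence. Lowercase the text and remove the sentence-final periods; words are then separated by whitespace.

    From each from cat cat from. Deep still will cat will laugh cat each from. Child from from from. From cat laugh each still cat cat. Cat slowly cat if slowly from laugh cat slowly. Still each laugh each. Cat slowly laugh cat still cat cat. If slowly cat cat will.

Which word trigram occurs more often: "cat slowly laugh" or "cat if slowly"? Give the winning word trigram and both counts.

"cat if slowly" (2 vs 1)

"cat slowly laugh": 1 occurrence
"cat if slowly": 2 occurrences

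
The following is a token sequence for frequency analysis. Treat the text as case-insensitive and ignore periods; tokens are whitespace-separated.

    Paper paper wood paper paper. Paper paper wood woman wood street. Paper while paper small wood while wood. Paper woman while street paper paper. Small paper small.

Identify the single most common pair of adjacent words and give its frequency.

"paper paper", 5 times

Bigram frequencies (highest first):
  paper paper: 5
  paper small: 3
  paper wood: 2
  wood paper: 2
  street paper: 2
  wood woman: 1
  … (11 more, each ≤ 1)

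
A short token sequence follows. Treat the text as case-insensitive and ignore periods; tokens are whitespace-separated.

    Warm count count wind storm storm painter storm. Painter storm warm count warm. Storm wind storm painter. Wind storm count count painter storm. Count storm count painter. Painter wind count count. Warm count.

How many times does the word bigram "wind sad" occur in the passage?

0

Scanning the 32 overlapping bigram windows for "wind sad":
  (none found)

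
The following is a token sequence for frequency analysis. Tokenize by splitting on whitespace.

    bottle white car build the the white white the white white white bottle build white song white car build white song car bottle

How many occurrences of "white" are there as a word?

9

Scanning the 23 tokens for "white":
  position 2: white
  position 7: white
  position 8: white
  position 10: white
  position 11: white
  position 12: white
  position 15: white
  position 17: white
  position 20: white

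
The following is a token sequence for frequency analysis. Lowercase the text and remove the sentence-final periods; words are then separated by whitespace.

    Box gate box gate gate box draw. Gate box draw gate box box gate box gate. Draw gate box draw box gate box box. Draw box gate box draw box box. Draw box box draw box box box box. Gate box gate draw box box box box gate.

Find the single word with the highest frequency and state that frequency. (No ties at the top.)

"box", 26 times

Unigram frequencies (highest first):
  box: 26
  gate: 13
  draw: 9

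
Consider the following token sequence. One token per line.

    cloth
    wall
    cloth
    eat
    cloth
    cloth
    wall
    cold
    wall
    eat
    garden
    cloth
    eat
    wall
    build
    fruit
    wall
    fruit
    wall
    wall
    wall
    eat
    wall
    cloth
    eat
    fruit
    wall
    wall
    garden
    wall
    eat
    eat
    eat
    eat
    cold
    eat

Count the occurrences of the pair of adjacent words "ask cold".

Scanning the 35 overlapping bigram windows for "ask cold":
  (none found)

0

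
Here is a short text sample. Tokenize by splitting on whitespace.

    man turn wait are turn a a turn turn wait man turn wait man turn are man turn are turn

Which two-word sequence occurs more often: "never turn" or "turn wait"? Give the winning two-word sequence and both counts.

"never turn": 0 occurrences
"turn wait": 3 occurrences

"turn wait" (3 vs 0)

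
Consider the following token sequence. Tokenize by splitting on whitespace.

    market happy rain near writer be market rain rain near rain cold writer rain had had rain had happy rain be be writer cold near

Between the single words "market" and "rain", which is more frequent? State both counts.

"market": 2 occurrences
"rain": 7 occurrences

"rain" (7 vs 2)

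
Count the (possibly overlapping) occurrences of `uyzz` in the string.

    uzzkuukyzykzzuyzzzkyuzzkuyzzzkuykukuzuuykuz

Sliding a length-4 window over the 43 characters (40 positions):
  position 14–17: uyzz
  position 25–28: uyzz

2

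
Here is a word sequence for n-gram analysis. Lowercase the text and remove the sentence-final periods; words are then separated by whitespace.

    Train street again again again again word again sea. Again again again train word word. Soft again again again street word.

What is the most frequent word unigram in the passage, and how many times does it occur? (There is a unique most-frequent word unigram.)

"again", 11 times

Unigram frequencies (highest first):
  again: 11
  word: 4
  train: 2
  street: 2
  sea: 1
  soft: 1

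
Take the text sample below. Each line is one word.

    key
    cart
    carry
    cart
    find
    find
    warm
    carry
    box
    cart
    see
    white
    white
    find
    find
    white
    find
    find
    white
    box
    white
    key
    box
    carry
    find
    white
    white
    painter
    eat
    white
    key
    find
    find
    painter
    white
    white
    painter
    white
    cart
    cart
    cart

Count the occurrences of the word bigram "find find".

Scanning the 40 overlapping bigram windows for "find find":
  position 5–6: find find
  position 14–15: find find
  position 17–18: find find
  position 32–33: find find

4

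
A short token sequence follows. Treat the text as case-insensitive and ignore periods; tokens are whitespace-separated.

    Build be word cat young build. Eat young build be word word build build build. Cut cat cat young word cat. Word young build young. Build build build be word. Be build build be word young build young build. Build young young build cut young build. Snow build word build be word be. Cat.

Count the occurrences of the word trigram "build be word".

5

Scanning the 52 overlapping trigram windows for "build be word":
  position 1–3: build be word
  position 9–11: build be word
  position 28–30: build be word
  position 33–35: build be word
  position 50–52: build be word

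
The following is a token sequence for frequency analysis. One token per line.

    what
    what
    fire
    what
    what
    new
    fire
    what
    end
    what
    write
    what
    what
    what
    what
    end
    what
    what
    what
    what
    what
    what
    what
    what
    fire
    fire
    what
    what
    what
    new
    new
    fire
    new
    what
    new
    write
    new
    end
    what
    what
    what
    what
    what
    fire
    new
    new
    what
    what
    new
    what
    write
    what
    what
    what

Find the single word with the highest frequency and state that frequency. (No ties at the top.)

Unigram frequencies (highest first):
  what: 33
  new: 9
  fire: 6
  end: 3
  write: 3

"what", 33 times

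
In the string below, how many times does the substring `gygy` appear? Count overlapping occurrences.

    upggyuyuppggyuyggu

0

Sliding a length-4 window over the 18 characters (15 positions):
  (no match at any position)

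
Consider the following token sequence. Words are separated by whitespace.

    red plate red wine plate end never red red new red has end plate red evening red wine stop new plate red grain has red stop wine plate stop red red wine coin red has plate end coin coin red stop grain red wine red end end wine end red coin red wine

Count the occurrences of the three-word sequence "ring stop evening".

Scanning the 51 overlapping trigram windows for "ring stop evening":
  (none found)

0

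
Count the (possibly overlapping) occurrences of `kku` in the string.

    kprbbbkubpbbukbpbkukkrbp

Sliding a length-3 window over the 24 characters (22 positions):
  (no match at any position)

0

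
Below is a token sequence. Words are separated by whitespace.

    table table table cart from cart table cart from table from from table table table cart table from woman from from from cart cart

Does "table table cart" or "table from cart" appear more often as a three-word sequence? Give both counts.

"table table cart" (2 vs 0)

"table table cart": 2 occurrences
"table from cart": 0 occurrences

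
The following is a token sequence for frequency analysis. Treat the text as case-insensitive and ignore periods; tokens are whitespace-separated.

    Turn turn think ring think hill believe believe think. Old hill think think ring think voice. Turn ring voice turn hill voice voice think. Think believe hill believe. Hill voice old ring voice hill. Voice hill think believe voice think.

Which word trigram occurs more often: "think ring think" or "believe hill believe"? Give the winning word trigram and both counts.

"think ring think": 2 occurrences
"believe hill believe": 1 occurrence

"think ring think" (2 vs 1)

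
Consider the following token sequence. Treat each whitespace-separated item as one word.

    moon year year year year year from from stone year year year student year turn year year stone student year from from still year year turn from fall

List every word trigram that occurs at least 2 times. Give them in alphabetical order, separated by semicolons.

year from from; year year year

Trigram counts meeting the condition (at least 2 times):
  year from from: 2
  year year year: 4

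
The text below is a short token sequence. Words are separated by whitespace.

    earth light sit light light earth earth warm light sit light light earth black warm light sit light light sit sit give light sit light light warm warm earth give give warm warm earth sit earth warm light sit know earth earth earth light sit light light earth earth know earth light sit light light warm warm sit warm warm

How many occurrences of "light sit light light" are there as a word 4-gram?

Scanning the 57 overlapping 4-gram windows for "light sit light light":
  position 2–5: light sit light light
  position 9–12: light sit light light
  position 16–19: light sit light light
  position 23–26: light sit light light
  position 44–47: light sit light light
  position 52–55: light sit light light

6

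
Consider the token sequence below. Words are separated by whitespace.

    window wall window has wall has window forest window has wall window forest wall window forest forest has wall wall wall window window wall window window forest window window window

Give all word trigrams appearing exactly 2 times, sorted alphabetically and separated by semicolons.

wall window forest; wall window window; window forest window; window has wall; window wall window

Trigram counts meeting the condition (exactly 2 times):
  wall window forest: 2
  wall window window: 2
  window forest window: 2
  window has wall: 2
  window wall window: 2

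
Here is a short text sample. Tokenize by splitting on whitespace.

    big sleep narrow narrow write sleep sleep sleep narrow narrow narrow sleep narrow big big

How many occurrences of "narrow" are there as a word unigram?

Scanning the 15 tokens for "narrow":
  position 3: narrow
  position 4: narrow
  position 9: narrow
  position 10: narrow
  position 11: narrow
  position 13: narrow

6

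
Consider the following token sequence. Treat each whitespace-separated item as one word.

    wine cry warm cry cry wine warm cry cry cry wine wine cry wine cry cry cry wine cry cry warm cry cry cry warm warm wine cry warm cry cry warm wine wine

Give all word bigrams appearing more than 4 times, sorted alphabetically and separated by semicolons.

cry cry; cry warm; wine cry

Bigram counts meeting the condition (more than 4 times):
  cry cry: 9
  cry warm: 5
  wine cry: 5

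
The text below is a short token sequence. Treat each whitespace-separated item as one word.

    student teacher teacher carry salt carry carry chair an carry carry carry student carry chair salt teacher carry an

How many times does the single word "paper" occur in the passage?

Scanning the 19 tokens for "paper":
  (none found)

0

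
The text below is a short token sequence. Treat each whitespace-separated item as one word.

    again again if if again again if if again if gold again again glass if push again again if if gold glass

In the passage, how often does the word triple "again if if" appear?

3

Scanning the 20 overlapping trigram windows for "again if if":
  position 2–4: again if if
  position 6–8: again if if
  position 18–20: again if if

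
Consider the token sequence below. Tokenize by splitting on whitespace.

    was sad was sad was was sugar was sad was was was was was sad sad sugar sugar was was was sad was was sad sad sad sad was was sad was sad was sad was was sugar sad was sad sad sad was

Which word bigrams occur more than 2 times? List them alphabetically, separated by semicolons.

Bigram counts meeting the condition (more than 2 times):
  sad sad: 6
  sad was: 10
  was sad: 10
  was was: 10

sad sad; sad was; was sad; was was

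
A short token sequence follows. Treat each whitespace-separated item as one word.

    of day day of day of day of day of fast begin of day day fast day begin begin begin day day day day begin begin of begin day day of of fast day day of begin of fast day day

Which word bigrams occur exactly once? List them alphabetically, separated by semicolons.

Bigram counts meeting the condition (exactly once):
  day fast: 1
  fast begin: 1
  of of: 1

day fast; fast begin; of of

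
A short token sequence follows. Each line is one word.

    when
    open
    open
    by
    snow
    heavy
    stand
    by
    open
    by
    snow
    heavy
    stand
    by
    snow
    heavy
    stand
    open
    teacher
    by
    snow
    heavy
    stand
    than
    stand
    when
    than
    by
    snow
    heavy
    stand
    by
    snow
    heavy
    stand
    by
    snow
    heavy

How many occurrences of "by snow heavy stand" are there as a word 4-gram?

6

Scanning the 35 overlapping 4-gram windows for "by snow heavy stand":
  position 4–7: by snow heavy stand
  position 10–13: by snow heavy stand
  position 14–17: by snow heavy stand
  position 20–23: by snow heavy stand
  position 28–31: by snow heavy stand
  position 32–35: by snow heavy stand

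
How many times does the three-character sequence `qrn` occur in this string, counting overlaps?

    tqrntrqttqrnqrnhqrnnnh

Sliding a length-3 window over the 22 characters (20 positions):
  position 2–4: qrn
  position 10–12: qrn
  position 13–15: qrn
  position 17–19: qrn

4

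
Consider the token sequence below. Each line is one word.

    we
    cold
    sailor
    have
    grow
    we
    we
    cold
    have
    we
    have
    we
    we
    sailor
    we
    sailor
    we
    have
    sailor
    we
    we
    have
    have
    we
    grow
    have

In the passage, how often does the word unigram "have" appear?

7

Scanning the 26 tokens for "have":
  position 4: have
  position 9: have
  position 11: have
  position 18: have
  position 22: have
  position 23: have
  position 26: have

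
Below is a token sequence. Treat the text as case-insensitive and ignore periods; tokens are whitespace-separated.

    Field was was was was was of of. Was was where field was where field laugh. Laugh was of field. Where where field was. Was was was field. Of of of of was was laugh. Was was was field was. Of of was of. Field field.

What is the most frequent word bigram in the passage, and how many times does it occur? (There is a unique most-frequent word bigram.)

Bigram frequencies (highest first):
  was was: 11
  of of: 5
  field was: 4
  was of: 4
  of was: 3
  where field: 3
  … (11 more, each ≤ 2)

"was was", 11 times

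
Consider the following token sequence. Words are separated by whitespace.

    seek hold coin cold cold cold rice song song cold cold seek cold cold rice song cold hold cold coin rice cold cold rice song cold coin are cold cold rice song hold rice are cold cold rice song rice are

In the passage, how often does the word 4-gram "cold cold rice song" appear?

Scanning the 38 overlapping 4-gram windows for "cold cold rice song":
  position 5–8: cold cold rice song
  position 13–16: cold cold rice song
  position 22–25: cold cold rice song
  position 29–32: cold cold rice song
  position 36–39: cold cold rice song

5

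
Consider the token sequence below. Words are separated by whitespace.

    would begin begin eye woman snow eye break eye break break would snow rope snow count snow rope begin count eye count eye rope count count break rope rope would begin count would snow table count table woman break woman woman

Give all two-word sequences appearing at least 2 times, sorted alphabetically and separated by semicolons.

begin count; count eye; eye break; snow rope; would begin; would snow

Bigram counts meeting the condition (at least 2 times):
  begin count: 2
  count eye: 2
  eye break: 2
  snow rope: 2
  would begin: 2
  would snow: 2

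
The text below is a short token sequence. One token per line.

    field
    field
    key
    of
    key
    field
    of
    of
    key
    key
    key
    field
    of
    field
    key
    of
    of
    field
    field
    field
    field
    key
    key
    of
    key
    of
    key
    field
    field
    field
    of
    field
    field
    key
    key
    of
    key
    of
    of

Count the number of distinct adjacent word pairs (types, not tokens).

39 tokens → 38 bigram windows in total.
Repeated bigrams (each contributes count−1 duplicates):
  field field: 7
  key of: 6
  of key: 5
  field key: 4
  key key: 4
  field of: 3
  key field: 3
  of field: 3
  … (1 more repeated)
29 duplicate windows → 38 − 29 = 9 distinct.

9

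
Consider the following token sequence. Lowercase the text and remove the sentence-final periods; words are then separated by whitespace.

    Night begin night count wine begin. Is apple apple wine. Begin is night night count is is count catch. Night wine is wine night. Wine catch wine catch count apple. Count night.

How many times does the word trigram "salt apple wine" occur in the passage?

0

Scanning the 30 overlapping trigram windows for "salt apple wine":
  (none found)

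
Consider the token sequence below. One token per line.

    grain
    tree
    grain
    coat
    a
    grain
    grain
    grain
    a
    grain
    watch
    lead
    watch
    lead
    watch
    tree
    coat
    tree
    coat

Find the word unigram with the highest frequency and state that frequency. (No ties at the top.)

"grain", 6 times

Unigram frequencies (highest first):
  grain: 6
  tree: 3
  coat: 3
  watch: 3
  a: 2
  lead: 2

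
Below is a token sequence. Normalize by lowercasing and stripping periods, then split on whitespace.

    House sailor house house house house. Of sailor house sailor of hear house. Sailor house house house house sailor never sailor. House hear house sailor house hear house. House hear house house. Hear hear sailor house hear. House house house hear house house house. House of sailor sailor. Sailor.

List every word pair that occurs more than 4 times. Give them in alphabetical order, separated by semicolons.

Bigram counts meeting the condition (more than 4 times):
  hear house: 6
  house hear: 6
  house house: 13
  house sailor: 5
  sailor house: 6

hear house; house hear; house house; house sailor; sailor house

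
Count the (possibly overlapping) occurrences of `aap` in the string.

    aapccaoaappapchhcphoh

2

Sliding a length-3 window over the 21 characters (19 positions):
  position 1–3: aap
  position 8–10: aap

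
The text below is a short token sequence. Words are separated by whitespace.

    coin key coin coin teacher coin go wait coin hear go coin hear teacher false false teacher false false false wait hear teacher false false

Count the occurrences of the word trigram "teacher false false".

3

Scanning the 23 overlapping trigram windows for "teacher false false":
  position 14–16: teacher false false
  position 17–19: teacher false false
  position 23–25: teacher false false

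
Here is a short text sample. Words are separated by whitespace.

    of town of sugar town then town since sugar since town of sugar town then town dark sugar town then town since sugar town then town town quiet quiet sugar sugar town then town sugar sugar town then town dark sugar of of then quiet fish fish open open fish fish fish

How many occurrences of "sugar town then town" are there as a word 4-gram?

Scanning the 49 overlapping 4-gram windows for "sugar town then town":
  position 4–7: sugar town then town
  position 13–16: sugar town then town
  position 18–21: sugar town then town
  position 23–26: sugar town then town
  position 31–34: sugar town then town
  position 36–39: sugar town then town

6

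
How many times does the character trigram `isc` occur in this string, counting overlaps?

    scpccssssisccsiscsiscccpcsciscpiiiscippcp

Sliding a length-3 window over the 41 characters (39 positions):
  position 10–12: isc
  position 15–17: isc
  position 19–21: isc
  position 28–30: isc
  position 34–36: isc

5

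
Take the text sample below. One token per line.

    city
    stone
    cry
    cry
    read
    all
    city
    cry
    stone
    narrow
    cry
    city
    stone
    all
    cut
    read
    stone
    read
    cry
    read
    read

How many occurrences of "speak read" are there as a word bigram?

0

Scanning the 20 overlapping bigram windows for "speak read":
  (none found)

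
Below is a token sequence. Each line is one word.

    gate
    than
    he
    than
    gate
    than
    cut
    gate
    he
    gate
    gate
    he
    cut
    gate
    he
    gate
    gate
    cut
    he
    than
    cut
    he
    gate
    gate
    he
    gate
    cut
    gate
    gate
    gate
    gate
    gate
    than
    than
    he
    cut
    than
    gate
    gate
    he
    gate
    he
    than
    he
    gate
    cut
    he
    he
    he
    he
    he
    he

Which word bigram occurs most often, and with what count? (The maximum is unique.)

Bigram frequencies (highest first):
  gate gate: 8
  gate he: 6
  he gate: 6
  he he: 5
  gate than: 3
  than he: 3
  … (9 more, each ≤ 3)

"gate gate", 8 times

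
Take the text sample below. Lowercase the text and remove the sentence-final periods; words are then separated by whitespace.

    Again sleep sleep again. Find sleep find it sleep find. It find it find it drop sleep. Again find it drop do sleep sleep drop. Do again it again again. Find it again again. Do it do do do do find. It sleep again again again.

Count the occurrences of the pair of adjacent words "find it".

7

Scanning the 45 overlapping bigram windows for "find it":
  position 7–8: find it
  position 10–11: find it
  position 12–13: find it
  position 14–15: find it
  position 19–20: find it
  position 31–32: find it
  position 41–42: find it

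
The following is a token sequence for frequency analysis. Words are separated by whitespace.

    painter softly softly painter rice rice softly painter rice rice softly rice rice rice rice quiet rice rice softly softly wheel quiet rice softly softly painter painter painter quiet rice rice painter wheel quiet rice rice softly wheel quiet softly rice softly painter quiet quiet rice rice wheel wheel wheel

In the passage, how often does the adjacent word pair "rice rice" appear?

9

Scanning the 49 overlapping bigram windows for "rice rice":
  position 5–6: rice rice
  position 9–10: rice rice
  position 12–13: rice rice
  position 13–14: rice rice
  position 14–15: rice rice
  position 17–18: rice rice
  position 30–31: rice rice
  position 35–36: rice rice
  position 46–47: rice rice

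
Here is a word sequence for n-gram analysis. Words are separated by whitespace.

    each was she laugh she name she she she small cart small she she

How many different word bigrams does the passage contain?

11

14 tokens → 13 bigram windows in total.
Repeated bigrams (each contributes count−1 duplicates):
  she she: 3
2 duplicate windows → 13 − 2 = 11 distinct.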